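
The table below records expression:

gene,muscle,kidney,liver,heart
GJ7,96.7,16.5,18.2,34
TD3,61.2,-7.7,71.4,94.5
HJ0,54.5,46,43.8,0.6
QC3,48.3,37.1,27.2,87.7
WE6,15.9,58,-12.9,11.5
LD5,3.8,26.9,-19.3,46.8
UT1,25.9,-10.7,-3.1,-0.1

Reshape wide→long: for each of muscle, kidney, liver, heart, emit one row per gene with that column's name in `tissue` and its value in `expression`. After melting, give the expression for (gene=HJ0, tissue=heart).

Unpivoting turns each (gene, wide-column) pair into one long row.
The wide cell at row HJ0, column heart holds 0.6, so the long row (HJ0, heart) has expression=0.6.

0.6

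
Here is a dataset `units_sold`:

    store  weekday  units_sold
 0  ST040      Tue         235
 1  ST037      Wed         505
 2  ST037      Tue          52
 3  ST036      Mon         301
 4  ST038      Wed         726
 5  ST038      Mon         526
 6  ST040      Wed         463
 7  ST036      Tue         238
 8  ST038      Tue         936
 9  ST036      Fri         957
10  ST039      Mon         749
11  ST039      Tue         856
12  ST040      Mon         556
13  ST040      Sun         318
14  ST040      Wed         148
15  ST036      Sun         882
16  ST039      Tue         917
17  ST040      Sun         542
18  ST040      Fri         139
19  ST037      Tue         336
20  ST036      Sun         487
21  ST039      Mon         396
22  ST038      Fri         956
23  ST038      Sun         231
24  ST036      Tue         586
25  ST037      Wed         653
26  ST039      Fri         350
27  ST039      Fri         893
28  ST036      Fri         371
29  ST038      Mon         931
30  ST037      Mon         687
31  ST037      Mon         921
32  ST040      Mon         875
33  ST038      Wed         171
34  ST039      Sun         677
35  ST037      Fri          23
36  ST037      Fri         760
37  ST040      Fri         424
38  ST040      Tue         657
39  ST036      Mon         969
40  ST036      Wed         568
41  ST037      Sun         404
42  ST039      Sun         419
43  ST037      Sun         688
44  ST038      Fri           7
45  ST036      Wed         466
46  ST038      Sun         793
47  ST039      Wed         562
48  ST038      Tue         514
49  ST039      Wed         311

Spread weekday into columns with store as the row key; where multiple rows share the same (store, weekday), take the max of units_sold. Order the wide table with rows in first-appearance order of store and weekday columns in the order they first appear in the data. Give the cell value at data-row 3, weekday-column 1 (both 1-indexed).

With rows in first-appearance order of store, row 3 is store=ST036. weekday columns in first-appearance order: Tue, Wed, Mon, Fri, Sun; column 1 is Tue.
Long rows with store=ST036, weekday=Tue: max(238, 586) = 586.

586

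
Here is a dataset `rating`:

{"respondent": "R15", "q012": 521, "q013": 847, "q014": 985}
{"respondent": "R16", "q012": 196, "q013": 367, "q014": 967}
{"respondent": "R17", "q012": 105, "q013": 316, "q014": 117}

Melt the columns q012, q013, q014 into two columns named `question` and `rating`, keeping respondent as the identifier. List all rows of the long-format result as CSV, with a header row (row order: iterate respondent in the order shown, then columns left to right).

Each (respondent, column) pair becomes one row: 3 × 3 = 9 rows.
For example, (R15, q012) → rating=521.

respondent,question,rating
R15,q012,521
R15,q013,847
R15,q014,985
R16,q012,196
R16,q013,367
R16,q014,967
R17,q012,105
R17,q013,316
R17,q014,117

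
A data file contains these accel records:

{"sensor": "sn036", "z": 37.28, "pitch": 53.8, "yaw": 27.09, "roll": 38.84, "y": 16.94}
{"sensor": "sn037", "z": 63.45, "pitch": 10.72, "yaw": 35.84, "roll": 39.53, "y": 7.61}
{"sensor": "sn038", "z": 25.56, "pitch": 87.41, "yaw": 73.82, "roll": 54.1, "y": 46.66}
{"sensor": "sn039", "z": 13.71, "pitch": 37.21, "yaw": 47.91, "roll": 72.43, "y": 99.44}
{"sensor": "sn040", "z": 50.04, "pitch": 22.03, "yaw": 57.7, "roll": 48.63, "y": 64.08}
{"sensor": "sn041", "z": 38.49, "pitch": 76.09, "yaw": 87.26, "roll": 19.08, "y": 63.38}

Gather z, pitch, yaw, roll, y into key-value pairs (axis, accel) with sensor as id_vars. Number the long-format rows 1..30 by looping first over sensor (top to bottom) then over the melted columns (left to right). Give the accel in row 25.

64.08

30 rows total (6 × 5). Row 25: index ⌊(25-1)/5⌋ = 4 into sensor → sn040; (25-1) mod 5 = 4 into the melted columns → y.
So row 25 is (sn040, y, 64.08); accel = 64.08.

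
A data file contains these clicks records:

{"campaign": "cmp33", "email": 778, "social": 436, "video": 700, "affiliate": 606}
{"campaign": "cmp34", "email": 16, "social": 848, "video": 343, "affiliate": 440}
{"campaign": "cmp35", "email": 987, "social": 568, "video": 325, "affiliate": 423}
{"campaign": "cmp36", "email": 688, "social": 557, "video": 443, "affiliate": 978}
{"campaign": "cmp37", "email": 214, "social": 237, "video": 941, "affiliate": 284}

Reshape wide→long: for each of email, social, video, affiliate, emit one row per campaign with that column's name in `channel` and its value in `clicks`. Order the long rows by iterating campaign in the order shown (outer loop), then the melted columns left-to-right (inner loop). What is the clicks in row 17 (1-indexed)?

214

20 rows total (5 × 4). Row 17: index ⌊(17-1)/4⌋ = 4 into campaign → cmp37; (17-1) mod 4 = 0 into the melted columns → email.
So row 17 is (cmp37, email, 214); clicks = 214.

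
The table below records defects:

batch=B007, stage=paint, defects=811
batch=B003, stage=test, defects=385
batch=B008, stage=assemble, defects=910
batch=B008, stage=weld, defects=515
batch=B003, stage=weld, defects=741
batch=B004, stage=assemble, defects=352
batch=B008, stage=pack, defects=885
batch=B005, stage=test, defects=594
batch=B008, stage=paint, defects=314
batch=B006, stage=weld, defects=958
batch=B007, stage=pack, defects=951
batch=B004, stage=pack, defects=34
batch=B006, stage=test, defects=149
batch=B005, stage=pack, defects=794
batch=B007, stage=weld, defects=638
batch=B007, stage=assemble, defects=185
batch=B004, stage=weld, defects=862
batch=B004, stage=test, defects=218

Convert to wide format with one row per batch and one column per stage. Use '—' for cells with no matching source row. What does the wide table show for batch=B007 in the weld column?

638

The long row with batch=B007, stage=weld has defects=638.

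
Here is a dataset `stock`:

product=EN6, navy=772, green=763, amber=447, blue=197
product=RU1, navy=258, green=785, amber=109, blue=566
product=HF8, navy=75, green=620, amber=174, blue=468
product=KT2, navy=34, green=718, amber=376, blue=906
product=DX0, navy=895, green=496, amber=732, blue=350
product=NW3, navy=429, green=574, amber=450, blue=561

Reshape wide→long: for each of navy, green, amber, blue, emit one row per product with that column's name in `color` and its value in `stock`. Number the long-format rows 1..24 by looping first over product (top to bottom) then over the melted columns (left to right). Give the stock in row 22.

24 rows total (6 × 4). Row 22: index ⌊(22-1)/4⌋ = 5 into product → NW3; (22-1) mod 4 = 1 into the melted columns → green.
So row 22 is (NW3, green, 574); stock = 574.

574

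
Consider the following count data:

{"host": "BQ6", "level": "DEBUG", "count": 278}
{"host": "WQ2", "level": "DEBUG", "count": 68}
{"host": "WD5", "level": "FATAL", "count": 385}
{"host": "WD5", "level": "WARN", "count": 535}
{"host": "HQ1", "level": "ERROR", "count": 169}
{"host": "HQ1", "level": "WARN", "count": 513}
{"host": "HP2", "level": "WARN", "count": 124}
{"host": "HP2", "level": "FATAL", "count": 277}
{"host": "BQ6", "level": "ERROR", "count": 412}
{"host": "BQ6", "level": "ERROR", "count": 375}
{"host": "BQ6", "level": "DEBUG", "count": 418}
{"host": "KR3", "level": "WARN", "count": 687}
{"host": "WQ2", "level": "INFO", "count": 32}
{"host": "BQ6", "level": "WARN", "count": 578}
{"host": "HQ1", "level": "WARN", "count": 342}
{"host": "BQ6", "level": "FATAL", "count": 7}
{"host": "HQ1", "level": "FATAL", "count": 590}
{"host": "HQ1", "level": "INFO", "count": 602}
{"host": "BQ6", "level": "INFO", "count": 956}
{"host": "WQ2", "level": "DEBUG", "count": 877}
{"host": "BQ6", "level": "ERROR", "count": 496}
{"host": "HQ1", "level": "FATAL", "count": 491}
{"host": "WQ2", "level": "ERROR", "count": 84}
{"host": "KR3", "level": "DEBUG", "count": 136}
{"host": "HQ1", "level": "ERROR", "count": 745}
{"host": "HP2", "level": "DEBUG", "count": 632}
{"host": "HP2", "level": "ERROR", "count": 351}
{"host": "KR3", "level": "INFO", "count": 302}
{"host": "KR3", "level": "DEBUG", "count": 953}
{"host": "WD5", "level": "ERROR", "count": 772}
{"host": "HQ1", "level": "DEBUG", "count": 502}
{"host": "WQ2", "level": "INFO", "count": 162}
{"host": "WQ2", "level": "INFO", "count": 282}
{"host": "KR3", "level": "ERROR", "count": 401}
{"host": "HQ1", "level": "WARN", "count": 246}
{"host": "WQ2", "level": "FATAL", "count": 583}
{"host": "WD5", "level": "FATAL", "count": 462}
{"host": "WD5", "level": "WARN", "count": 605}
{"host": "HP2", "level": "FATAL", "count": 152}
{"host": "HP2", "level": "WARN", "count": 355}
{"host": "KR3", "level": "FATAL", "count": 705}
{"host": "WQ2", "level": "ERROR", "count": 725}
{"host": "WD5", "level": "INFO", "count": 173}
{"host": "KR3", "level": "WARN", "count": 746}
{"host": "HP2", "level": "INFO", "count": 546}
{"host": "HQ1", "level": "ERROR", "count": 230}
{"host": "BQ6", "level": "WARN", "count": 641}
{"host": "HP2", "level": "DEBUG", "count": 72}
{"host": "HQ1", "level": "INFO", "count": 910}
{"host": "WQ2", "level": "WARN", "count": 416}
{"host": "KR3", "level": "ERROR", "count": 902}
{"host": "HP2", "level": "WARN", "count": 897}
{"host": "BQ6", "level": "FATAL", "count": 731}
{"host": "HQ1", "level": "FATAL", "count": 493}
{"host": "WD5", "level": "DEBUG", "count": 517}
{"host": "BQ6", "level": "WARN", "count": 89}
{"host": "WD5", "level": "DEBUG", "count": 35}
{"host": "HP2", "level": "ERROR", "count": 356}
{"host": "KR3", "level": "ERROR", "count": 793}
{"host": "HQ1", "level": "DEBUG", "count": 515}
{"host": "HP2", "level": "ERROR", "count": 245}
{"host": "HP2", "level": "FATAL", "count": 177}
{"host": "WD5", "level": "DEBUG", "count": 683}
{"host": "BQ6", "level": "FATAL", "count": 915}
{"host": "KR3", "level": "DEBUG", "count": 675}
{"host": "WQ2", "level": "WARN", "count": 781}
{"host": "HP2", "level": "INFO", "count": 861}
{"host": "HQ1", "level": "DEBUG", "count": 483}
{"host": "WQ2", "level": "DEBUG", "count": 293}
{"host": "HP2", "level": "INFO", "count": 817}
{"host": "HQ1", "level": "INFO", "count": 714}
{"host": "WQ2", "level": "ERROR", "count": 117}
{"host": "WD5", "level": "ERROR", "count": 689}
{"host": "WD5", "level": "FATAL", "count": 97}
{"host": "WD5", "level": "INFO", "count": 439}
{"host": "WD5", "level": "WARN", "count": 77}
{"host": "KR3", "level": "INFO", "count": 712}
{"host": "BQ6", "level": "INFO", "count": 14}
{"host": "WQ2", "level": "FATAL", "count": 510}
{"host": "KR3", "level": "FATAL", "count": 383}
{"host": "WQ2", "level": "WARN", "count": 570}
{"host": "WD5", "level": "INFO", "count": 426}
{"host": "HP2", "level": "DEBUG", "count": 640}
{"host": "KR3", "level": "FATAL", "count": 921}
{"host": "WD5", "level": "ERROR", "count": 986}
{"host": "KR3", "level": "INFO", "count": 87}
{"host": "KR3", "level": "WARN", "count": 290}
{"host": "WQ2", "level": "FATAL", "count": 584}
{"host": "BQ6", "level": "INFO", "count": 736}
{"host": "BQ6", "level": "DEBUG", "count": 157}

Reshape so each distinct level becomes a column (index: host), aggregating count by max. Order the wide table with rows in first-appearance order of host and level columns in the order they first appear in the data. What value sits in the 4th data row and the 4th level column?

With rows in first-appearance order of host, row 4 is host=HQ1. level columns in first-appearance order: DEBUG, FATAL, WARN, ERROR, INFO; column 4 is ERROR.
Long rows with host=HQ1, level=ERROR: max(169, 745, 230) = 745.

745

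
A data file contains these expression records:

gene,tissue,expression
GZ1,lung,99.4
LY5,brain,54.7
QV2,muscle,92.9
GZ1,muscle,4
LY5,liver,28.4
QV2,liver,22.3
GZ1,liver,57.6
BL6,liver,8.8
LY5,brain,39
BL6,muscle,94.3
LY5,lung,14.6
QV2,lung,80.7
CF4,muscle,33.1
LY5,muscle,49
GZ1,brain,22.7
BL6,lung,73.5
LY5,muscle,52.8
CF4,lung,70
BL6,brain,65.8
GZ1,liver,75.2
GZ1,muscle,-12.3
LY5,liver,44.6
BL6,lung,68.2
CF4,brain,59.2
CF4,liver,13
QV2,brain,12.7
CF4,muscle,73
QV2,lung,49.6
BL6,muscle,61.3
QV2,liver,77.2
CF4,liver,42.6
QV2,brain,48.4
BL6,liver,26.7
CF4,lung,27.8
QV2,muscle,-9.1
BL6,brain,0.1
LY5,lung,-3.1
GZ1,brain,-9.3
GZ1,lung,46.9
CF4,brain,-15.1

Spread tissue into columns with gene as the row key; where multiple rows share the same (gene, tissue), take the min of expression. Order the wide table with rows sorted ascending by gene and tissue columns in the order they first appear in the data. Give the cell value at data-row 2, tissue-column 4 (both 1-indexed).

13

With rows sorted ascending by gene, row 2 is gene=CF4. tissue columns in first-appearance order: lung, brain, muscle, liver; column 4 is liver.
Long rows with gene=CF4, tissue=liver: min(13, 42.6) = 13.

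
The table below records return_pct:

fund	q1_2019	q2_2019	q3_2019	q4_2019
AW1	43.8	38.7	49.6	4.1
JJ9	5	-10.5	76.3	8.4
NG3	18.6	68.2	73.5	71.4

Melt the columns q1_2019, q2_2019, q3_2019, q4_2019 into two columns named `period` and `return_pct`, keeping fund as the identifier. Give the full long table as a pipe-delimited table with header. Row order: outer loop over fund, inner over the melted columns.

Each (fund, column) pair becomes one row: 3 × 4 = 12 rows.
For example, (AW1, q1_2019) → return_pct=43.8.

| fund | period | return_pct |
| AW1 | q1_2019 | 43.8 |
| AW1 | q2_2019 | 38.7 |
| AW1 | q3_2019 | 49.6 |
| AW1 | q4_2019 | 4.1 |
| JJ9 | q1_2019 | 5 |
| JJ9 | q2_2019 | -10.5 |
| JJ9 | q3_2019 | 76.3 |
| JJ9 | q4_2019 | 8.4 |
| NG3 | q1_2019 | 18.6 |
| NG3 | q2_2019 | 68.2 |
| NG3 | q3_2019 | 73.5 |
| NG3 | q4_2019 | 71.4 |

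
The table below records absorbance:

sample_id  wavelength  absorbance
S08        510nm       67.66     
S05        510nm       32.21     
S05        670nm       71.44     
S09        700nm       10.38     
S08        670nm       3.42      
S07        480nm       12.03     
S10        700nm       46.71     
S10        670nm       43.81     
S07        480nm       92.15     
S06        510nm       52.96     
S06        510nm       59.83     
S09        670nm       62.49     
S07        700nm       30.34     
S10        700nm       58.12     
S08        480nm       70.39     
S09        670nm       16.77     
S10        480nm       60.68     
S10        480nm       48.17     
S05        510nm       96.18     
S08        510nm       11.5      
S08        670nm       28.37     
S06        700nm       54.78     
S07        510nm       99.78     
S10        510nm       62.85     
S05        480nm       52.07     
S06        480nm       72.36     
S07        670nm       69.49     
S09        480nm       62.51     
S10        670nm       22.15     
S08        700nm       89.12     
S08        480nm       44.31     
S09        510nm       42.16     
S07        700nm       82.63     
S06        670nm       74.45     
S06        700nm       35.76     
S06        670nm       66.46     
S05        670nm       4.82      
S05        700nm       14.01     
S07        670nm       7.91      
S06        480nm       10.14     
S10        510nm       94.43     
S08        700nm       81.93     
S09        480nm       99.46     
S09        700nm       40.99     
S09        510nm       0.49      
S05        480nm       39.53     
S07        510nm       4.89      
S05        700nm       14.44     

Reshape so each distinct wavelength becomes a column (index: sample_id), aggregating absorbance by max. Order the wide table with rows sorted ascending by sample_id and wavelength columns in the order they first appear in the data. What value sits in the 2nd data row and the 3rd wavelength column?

54.78

With rows sorted ascending by sample_id, row 2 is sample_id=S06. wavelength columns in first-appearance order: 510nm, 670nm, 700nm, 480nm; column 3 is 700nm.
Long rows with sample_id=S06, wavelength=700nm: max(54.78, 35.76) = 54.78.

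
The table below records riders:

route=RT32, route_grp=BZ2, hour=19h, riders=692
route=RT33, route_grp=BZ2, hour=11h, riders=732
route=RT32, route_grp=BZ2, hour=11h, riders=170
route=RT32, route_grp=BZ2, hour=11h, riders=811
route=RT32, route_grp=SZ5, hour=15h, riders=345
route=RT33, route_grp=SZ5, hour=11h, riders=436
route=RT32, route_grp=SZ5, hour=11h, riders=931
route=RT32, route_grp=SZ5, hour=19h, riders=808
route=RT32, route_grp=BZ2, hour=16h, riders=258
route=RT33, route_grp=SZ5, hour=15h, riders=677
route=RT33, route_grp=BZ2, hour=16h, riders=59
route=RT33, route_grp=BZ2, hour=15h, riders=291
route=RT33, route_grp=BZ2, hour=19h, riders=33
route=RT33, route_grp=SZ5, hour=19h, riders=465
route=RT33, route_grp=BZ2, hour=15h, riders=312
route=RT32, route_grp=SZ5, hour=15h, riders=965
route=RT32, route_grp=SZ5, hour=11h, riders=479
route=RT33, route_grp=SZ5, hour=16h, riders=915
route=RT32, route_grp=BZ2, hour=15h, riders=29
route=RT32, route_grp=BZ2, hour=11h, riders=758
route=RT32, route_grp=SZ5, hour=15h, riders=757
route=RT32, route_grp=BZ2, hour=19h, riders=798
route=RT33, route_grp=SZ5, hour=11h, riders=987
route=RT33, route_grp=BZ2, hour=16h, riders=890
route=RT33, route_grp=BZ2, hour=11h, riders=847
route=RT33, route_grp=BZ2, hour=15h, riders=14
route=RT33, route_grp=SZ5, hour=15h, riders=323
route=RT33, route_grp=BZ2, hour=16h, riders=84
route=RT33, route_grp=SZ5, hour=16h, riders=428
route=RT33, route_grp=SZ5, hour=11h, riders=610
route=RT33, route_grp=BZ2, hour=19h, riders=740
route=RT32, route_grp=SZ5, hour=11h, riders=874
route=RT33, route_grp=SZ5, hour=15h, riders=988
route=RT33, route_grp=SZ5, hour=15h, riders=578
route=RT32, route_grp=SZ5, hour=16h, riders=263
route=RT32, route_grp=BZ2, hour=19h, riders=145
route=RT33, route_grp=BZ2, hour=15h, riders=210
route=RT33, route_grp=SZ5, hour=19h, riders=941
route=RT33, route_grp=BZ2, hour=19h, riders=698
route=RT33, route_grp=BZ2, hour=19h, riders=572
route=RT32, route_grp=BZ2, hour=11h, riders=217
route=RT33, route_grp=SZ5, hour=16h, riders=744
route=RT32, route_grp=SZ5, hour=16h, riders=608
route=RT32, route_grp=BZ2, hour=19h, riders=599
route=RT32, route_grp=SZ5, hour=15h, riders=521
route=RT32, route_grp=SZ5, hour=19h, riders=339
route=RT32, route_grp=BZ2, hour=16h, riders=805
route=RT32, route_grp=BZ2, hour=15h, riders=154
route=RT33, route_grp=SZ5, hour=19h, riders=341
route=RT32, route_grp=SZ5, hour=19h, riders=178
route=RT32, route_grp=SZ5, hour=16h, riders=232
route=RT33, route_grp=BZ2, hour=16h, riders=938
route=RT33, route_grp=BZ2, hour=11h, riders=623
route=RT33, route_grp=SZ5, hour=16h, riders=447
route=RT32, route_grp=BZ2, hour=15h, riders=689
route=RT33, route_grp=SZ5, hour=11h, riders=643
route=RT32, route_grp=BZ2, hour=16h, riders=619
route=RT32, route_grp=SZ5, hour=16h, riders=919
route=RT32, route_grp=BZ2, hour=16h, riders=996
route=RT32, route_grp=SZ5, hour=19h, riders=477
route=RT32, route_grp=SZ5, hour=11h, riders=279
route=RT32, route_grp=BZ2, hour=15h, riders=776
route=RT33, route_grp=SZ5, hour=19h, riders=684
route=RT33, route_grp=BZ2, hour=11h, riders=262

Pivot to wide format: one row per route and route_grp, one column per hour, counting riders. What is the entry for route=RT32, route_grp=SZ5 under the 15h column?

4

Rows with route=RT32, route_grp=SZ5 and hour=15h: riders values are 345, 965, 757, 521.
4 rows match — count = 4.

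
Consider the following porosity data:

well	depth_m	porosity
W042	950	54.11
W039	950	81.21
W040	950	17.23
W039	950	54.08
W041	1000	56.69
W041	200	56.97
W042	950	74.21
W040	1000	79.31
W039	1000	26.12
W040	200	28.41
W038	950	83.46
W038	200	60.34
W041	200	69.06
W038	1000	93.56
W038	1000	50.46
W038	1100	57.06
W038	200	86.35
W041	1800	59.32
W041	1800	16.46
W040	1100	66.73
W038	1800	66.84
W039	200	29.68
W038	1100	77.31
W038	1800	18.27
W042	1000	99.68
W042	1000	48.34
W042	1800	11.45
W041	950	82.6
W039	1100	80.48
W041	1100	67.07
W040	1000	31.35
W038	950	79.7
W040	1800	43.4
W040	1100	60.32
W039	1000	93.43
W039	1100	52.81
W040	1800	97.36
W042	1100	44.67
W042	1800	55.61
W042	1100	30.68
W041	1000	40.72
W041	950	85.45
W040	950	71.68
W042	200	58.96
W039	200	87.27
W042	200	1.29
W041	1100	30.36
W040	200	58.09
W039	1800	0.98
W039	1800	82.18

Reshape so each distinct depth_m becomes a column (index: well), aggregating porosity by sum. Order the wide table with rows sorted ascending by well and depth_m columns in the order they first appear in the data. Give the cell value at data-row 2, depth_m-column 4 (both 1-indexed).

133.29

With rows sorted ascending by well, row 2 is well=W039. depth_m columns in first-appearance order: 950, 1000, 200, 1100, 1800; column 4 is 1100.
Long rows with well=W039, depth_m=1100: 80.48 + 52.81 = 133.29.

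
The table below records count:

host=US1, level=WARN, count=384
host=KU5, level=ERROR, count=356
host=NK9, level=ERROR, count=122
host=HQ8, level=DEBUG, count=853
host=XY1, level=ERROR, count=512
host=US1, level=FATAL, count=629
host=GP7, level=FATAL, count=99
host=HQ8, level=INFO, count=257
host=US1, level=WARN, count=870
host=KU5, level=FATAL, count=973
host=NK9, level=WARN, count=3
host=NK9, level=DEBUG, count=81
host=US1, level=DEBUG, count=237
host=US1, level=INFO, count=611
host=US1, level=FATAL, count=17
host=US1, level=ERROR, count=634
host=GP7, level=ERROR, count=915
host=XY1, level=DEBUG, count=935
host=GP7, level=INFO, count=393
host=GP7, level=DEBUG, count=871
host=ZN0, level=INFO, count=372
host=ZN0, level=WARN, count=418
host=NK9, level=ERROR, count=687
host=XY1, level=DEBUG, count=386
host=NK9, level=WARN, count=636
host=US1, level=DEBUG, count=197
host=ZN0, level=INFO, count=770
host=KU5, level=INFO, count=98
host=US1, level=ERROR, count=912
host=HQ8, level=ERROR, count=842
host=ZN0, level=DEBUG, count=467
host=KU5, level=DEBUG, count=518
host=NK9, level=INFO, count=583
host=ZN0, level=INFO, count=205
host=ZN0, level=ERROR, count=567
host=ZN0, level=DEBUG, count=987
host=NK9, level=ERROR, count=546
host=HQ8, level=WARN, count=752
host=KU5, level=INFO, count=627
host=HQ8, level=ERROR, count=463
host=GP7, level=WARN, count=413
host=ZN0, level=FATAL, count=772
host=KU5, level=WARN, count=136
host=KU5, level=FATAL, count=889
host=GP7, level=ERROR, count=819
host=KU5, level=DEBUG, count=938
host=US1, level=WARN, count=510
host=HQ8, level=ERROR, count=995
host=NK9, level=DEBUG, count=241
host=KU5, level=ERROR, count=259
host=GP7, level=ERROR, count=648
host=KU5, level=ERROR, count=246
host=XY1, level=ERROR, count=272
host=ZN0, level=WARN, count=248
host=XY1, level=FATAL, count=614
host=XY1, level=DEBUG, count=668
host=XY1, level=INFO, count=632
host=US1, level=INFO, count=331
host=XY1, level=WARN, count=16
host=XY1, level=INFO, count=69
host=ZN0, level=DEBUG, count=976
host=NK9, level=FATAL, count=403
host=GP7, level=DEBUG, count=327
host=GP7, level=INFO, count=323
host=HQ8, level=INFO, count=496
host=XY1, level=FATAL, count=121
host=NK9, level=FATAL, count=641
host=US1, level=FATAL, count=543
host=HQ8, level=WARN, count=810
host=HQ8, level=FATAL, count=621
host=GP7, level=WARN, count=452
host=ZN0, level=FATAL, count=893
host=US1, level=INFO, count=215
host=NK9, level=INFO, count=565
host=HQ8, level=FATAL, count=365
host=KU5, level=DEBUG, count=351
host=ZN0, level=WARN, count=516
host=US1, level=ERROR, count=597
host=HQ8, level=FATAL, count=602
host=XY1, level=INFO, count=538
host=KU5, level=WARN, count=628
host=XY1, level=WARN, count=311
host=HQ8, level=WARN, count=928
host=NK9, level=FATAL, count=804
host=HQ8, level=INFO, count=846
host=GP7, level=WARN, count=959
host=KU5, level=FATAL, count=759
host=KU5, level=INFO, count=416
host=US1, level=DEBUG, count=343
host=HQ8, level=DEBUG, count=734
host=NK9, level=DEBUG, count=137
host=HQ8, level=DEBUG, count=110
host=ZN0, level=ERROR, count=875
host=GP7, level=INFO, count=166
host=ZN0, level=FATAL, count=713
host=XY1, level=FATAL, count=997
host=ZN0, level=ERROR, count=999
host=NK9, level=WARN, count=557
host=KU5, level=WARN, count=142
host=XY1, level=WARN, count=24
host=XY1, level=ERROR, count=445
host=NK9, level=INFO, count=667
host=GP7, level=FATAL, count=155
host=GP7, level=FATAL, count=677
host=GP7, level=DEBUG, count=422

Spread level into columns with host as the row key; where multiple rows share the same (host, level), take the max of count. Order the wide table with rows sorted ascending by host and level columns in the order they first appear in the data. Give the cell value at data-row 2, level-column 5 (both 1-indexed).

With rows sorted ascending by host, row 2 is host=HQ8. level columns in first-appearance order: WARN, ERROR, DEBUG, FATAL, INFO; column 5 is INFO.
Long rows with host=HQ8, level=INFO: max(257, 496, 846) = 846.

846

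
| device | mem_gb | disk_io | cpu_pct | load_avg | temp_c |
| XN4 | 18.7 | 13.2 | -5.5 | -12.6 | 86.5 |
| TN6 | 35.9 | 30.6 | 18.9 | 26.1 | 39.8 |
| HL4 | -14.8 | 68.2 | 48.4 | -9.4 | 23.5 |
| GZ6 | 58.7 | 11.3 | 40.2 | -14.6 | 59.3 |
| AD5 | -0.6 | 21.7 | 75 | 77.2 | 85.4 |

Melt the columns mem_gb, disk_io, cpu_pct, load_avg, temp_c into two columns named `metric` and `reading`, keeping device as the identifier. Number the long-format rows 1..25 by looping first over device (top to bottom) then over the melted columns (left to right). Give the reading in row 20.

59.3

25 rows total (5 × 5). Row 20: index ⌊(20-1)/5⌋ = 3 into device → GZ6; (20-1) mod 5 = 4 into the melted columns → temp_c.
So row 20 is (GZ6, temp_c, 59.3); reading = 59.3.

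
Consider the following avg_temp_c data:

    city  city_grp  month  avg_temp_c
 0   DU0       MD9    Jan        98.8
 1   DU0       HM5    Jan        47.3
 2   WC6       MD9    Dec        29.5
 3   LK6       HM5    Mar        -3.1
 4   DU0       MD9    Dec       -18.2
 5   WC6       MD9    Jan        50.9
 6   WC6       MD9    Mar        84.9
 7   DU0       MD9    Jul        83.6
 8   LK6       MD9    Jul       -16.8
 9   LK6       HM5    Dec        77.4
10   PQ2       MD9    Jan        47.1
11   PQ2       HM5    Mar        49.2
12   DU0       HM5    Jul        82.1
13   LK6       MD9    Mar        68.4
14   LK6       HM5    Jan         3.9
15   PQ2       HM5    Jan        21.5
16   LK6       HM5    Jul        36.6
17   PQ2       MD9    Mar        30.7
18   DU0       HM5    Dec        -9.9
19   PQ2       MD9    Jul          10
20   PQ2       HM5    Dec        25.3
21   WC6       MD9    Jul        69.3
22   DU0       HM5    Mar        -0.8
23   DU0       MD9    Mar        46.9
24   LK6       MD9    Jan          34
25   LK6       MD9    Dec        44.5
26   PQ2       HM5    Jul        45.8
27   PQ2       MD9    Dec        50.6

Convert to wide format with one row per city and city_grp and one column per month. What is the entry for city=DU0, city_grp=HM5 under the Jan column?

47.3

Wide layout: rows indexed by city and city_grp, columns are the 4 distinct month values (Jan, Dec, Mar, Jul).
Cell (city=DU0, city_grp=HM5, month=Jan) draws from the long row where city=DU0, city_grp=HM5 and month=Jan, which has avg_temp_c=47.3.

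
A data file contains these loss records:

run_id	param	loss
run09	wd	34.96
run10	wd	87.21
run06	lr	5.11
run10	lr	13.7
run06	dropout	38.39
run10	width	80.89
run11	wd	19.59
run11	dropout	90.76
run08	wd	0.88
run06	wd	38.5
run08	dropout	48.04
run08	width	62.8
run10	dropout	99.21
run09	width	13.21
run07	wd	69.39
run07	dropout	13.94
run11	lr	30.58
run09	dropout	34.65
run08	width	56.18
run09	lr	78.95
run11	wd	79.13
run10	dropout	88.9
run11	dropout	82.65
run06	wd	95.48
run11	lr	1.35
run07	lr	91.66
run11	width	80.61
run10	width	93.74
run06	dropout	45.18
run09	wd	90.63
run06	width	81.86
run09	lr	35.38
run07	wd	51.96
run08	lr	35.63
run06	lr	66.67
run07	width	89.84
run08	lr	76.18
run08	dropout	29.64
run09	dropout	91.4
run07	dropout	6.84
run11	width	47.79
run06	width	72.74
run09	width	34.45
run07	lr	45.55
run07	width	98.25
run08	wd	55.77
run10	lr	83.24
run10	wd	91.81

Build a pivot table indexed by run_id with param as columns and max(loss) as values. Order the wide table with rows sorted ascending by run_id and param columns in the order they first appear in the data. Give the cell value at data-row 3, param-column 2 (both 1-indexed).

With rows sorted ascending by run_id, row 3 is run_id=run08. param columns in first-appearance order: wd, lr, dropout, width; column 2 is lr.
Long rows with run_id=run08, param=lr: max(35.63, 76.18) = 76.18.

76.18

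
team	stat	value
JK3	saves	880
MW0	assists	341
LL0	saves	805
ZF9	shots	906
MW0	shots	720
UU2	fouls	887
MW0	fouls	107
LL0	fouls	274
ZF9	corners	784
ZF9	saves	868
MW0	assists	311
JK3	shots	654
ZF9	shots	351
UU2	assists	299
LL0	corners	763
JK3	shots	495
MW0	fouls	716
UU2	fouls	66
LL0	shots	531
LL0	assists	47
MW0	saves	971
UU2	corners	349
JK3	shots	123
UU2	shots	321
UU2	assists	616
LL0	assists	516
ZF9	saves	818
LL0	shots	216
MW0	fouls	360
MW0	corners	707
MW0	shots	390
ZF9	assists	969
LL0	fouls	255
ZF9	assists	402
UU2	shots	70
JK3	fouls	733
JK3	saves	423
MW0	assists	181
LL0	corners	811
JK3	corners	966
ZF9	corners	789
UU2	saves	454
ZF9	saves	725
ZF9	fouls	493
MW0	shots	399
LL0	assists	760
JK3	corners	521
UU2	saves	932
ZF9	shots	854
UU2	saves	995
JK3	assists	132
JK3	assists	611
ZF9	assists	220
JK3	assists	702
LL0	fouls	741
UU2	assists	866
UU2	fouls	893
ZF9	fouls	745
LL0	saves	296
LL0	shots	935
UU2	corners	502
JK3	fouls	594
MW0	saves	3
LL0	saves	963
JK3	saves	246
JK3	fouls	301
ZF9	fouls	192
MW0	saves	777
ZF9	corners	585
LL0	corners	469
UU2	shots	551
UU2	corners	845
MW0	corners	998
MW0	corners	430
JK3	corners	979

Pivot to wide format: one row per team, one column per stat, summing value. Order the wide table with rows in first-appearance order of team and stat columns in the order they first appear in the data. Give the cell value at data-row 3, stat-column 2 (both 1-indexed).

1323

With rows in first-appearance order of team, row 3 is team=LL0. stat columns in first-appearance order: saves, assists, shots, fouls, corners; column 2 is assists.
Long rows with team=LL0, stat=assists: 47 + 516 + 760 = 1323.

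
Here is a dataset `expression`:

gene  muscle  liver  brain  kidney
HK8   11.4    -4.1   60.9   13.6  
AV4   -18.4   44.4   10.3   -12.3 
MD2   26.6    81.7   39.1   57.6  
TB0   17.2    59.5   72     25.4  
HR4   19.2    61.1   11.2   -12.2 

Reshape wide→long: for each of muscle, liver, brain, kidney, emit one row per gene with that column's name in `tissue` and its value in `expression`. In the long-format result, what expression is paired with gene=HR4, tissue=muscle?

19.2

Unpivoting turns each (gene, wide-column) pair into one long row.
The wide cell at row HR4, column muscle holds 19.2, so the long row (HR4, muscle) has expression=19.2.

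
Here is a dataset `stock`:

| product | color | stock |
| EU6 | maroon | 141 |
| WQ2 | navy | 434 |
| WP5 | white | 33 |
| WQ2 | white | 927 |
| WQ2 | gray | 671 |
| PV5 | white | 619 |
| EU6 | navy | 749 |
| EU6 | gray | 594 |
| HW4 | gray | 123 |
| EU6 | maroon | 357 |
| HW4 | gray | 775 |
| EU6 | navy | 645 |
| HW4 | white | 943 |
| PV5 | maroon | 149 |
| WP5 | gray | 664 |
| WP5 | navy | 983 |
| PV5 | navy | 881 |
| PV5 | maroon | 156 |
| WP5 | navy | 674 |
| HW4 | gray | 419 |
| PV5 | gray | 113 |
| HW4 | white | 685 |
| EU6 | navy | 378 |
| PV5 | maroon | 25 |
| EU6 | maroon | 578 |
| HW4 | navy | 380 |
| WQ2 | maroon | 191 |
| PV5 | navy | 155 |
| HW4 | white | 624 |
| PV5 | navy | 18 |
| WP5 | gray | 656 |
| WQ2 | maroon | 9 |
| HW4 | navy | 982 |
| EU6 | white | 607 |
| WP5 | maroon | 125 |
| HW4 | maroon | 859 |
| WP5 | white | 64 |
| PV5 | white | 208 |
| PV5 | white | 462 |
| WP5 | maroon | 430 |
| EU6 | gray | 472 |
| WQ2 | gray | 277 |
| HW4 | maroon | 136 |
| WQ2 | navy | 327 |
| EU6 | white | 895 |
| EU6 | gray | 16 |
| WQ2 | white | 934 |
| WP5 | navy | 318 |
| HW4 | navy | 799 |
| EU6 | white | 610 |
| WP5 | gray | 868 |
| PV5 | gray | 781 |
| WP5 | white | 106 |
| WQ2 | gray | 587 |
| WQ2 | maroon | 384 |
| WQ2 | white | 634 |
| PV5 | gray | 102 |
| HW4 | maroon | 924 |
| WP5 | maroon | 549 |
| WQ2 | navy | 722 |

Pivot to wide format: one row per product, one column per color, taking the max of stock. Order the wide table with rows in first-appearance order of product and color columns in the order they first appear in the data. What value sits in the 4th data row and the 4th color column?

781

With rows in first-appearance order of product, row 4 is product=PV5. color columns in first-appearance order: maroon, navy, white, gray; column 4 is gray.
Long rows with product=PV5, color=gray: max(113, 781, 102) = 781.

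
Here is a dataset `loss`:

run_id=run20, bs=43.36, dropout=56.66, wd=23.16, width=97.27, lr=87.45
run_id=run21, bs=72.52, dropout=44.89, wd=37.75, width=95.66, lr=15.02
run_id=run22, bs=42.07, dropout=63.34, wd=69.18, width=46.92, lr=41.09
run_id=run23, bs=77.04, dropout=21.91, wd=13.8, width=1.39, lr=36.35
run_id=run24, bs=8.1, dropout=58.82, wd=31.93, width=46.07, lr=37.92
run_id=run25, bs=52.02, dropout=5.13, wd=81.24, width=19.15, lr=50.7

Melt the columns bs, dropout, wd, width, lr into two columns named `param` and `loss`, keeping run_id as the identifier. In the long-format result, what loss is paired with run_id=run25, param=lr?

Unpivoting turns each (run_id, wide-column) pair into one long row.
The wide cell at row run25, column lr holds 50.7, so the long row (run25, lr) has loss=50.7.

50.7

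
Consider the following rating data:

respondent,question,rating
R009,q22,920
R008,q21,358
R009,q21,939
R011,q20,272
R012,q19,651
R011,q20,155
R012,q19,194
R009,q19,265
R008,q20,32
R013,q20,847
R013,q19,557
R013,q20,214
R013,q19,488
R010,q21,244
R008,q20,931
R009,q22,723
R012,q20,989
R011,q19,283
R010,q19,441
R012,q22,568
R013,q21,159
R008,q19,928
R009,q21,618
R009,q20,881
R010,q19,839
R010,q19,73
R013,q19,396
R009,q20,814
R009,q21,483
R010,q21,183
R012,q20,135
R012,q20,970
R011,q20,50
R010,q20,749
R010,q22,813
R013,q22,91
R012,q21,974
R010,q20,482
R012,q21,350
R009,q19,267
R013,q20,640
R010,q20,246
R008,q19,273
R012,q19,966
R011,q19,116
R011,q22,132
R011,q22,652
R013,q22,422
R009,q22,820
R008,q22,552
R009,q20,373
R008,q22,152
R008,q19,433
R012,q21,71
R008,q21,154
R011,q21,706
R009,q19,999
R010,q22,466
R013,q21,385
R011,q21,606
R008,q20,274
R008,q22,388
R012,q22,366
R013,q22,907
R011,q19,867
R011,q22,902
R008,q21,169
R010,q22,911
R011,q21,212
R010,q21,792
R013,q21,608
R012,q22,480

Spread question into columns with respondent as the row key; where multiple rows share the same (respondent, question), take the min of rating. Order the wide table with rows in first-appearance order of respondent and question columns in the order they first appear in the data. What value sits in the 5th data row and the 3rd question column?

214

With rows in first-appearance order of respondent, row 5 is respondent=R013. question columns in first-appearance order: q22, q21, q20, q19; column 3 is q20.
Long rows with respondent=R013, question=q20: min(847, 214, 640) = 214.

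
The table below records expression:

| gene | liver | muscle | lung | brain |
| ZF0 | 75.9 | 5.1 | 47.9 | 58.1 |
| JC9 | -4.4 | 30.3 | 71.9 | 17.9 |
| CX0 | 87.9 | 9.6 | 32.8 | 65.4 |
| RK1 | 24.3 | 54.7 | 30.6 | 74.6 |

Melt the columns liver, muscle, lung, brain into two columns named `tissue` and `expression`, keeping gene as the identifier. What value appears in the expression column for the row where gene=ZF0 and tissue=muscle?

5.1

Unpivoting turns each (gene, wide-column) pair into one long row.
The wide cell at row ZF0, column muscle holds 5.1, so the long row (ZF0, muscle) has expression=5.1.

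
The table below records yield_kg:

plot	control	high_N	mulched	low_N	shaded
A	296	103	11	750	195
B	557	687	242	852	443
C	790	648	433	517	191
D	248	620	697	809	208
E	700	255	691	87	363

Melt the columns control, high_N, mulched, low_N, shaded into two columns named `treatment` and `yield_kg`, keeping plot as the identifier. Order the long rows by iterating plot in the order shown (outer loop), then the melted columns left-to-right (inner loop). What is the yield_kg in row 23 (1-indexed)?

25 rows total (5 × 5). Row 23: index ⌊(23-1)/5⌋ = 4 into plot → E; (23-1) mod 5 = 2 into the melted columns → mulched.
So row 23 is (E, mulched, 691); yield_kg = 691.

691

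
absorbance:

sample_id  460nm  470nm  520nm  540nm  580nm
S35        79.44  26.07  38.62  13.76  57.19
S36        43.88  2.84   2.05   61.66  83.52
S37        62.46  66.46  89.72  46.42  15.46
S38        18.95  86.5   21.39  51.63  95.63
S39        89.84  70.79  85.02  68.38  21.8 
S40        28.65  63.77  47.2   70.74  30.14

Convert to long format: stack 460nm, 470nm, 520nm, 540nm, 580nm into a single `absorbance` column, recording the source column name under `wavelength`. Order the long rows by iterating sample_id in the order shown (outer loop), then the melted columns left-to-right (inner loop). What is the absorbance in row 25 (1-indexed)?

30 rows total (6 × 5). Row 25: index ⌊(25-1)/5⌋ = 4 into sample_id → S39; (25-1) mod 5 = 4 into the melted columns → 580nm.
So row 25 is (S39, 580nm, 21.8); absorbance = 21.8.

21.8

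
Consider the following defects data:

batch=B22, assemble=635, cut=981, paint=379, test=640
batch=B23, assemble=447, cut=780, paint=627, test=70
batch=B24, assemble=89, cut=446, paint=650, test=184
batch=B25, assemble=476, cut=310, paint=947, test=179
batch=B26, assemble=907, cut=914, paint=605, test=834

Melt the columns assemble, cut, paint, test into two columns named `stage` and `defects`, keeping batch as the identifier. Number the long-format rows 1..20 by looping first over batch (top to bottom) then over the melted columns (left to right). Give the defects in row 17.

907

20 rows total (5 × 4). Row 17: index ⌊(17-1)/4⌋ = 4 into batch → B26; (17-1) mod 4 = 0 into the melted columns → assemble.
So row 17 is (B26, assemble, 907); defects = 907.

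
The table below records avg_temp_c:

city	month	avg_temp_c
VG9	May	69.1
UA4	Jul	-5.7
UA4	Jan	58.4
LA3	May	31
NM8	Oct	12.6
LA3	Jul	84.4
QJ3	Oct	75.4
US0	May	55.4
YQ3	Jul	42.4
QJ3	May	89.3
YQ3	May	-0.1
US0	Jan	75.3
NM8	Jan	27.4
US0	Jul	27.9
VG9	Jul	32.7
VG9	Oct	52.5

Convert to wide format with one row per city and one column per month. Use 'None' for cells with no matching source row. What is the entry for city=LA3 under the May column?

31

The long row with city=LA3, month=May has avg_temp_c=31.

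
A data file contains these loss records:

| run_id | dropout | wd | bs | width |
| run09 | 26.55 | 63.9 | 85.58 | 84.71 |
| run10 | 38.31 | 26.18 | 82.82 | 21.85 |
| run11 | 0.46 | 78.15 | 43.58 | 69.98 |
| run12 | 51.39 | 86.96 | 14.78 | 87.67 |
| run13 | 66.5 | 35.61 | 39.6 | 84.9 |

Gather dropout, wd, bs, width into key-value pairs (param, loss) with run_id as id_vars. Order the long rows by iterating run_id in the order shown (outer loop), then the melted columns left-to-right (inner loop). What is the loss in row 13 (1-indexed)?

20 rows total (5 × 4). Row 13: index ⌊(13-1)/4⌋ = 3 into run_id → run12; (13-1) mod 4 = 0 into the melted columns → dropout.
So row 13 is (run12, dropout, 51.39); loss = 51.39.

51.39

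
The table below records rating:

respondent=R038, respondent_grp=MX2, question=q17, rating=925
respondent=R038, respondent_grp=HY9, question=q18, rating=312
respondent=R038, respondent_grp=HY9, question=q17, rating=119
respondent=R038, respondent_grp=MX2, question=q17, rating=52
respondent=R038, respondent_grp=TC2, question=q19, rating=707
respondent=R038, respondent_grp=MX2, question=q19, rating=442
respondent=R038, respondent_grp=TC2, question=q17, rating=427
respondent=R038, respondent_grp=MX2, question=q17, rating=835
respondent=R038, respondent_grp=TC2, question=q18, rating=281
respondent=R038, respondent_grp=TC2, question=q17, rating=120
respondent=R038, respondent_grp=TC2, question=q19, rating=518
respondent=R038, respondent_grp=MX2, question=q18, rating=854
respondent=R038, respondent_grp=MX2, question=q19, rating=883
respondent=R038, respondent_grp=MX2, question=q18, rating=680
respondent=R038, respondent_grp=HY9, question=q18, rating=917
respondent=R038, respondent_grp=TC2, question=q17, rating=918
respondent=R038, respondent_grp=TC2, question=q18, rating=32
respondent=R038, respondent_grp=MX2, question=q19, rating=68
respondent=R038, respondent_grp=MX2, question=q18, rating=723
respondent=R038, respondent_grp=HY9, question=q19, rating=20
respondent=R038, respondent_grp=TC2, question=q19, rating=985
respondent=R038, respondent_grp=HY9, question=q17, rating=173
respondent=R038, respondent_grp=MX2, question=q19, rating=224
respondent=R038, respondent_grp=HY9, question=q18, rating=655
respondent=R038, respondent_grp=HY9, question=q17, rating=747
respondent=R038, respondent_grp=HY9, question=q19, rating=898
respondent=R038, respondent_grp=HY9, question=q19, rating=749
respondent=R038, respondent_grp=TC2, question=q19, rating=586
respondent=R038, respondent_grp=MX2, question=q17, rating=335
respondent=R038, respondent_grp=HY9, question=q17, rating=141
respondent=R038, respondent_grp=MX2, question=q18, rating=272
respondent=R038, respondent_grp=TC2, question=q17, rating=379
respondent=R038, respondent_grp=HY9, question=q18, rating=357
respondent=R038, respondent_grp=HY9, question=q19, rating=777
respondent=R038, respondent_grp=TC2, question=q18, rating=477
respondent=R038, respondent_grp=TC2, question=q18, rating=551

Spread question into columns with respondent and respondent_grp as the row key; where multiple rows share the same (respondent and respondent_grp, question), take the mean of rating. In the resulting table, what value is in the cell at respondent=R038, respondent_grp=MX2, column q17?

Rows with respondent=R038, respondent_grp=MX2 and question=q17: rating values are 925, 52, 835, 335.
(925 + 52 + 835 + 335) / 4 = 536.75.

536.75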